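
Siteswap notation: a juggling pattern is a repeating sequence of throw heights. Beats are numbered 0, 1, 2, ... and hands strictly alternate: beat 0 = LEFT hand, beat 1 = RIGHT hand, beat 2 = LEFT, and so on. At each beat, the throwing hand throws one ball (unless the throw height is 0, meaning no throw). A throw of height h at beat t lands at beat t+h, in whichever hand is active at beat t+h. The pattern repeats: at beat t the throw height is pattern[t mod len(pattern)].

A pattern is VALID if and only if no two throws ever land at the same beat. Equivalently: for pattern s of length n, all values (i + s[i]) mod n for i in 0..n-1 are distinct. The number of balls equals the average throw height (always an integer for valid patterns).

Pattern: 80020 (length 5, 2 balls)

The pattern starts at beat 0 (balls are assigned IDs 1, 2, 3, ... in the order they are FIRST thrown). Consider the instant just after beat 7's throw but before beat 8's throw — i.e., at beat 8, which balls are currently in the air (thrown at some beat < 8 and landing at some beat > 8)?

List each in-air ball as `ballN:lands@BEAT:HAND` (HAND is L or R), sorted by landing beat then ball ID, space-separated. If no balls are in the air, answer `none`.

Answer: ball2:lands@13:R

Derivation:
Beat 0 (L): throw ball1 h=8 -> lands@8:L; in-air after throw: [b1@8:L]
Beat 3 (R): throw ball2 h=2 -> lands@5:R; in-air after throw: [b2@5:R b1@8:L]
Beat 5 (R): throw ball2 h=8 -> lands@13:R; in-air after throw: [b1@8:L b2@13:R]
Beat 8 (L): throw ball1 h=2 -> lands@10:L; in-air after throw: [b1@10:L b2@13:R]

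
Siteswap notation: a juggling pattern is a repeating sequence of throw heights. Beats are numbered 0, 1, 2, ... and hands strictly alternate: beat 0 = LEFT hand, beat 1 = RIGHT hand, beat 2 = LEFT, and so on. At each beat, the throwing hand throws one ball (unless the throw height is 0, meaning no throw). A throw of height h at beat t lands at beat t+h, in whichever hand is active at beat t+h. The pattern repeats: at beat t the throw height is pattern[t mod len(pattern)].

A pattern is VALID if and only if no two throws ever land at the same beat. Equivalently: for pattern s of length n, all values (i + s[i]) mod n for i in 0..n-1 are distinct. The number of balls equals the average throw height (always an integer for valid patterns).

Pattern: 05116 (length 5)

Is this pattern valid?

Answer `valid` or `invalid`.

i=0: (i + s[i]) mod n = (0 + 0) mod 5 = 0
i=1: (i + s[i]) mod n = (1 + 5) mod 5 = 1
i=2: (i + s[i]) mod n = (2 + 1) mod 5 = 3
i=3: (i + s[i]) mod n = (3 + 1) mod 5 = 4
i=4: (i + s[i]) mod n = (4 + 6) mod 5 = 0
Residues: [0, 1, 3, 4, 0], distinct: False

Answer: invalid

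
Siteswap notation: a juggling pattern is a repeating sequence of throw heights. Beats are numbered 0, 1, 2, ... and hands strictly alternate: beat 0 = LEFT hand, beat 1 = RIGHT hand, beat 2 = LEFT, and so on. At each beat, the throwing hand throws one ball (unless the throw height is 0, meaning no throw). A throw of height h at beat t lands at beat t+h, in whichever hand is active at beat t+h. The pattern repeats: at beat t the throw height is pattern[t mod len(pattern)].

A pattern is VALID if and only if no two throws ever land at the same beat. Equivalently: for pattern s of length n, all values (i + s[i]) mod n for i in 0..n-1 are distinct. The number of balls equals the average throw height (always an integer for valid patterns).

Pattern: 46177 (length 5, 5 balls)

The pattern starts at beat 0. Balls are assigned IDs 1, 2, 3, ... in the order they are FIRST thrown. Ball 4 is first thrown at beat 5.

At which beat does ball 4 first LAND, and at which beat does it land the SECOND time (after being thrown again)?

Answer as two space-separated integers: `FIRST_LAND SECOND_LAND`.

Beat 0 (L): throw ball1 h=4 -> lands@4:L; in-air after throw: [b1@4:L]
Beat 1 (R): throw ball2 h=6 -> lands@7:R; in-air after throw: [b1@4:L b2@7:R]
Beat 2 (L): throw ball3 h=1 -> lands@3:R; in-air after throw: [b3@3:R b1@4:L b2@7:R]
Beat 3 (R): throw ball3 h=7 -> lands@10:L; in-air after throw: [b1@4:L b2@7:R b3@10:L]
Beat 4 (L): throw ball1 h=7 -> lands@11:R; in-air after throw: [b2@7:R b3@10:L b1@11:R]
Beat 5 (R): throw ball4 h=4 -> lands@9:R; in-air after throw: [b2@7:R b4@9:R b3@10:L b1@11:R]
Beat 6 (L): throw ball5 h=6 -> lands@12:L; in-air after throw: [b2@7:R b4@9:R b3@10:L b1@11:R b5@12:L]
Beat 7 (R): throw ball2 h=1 -> lands@8:L; in-air after throw: [b2@8:L b4@9:R b3@10:L b1@11:R b5@12:L]
Beat 8 (L): throw ball2 h=7 -> lands@15:R; in-air after throw: [b4@9:R b3@10:L b1@11:R b5@12:L b2@15:R]
Beat 9 (R): throw ball4 h=7 -> lands@16:L; in-air after throw: [b3@10:L b1@11:R b5@12:L b2@15:R b4@16:L]
Beat 10 (L): throw ball3 h=4 -> lands@14:L; in-air after throw: [b1@11:R b5@12:L b3@14:L b2@15:R b4@16:L]
Beat 11 (R): throw ball1 h=6 -> lands@17:R; in-air after throw: [b5@12:L b3@14:L b2@15:R b4@16:L b1@17:R]
Beat 12 (L): throw ball5 h=1 -> lands@13:R; in-air after throw: [b5@13:R b3@14:L b2@15:R b4@16:L b1@17:R]
Beat 13 (R): throw ball5 h=7 -> lands@20:L; in-air after throw: [b3@14:L b2@15:R b4@16:L b1@17:R b5@20:L]
Beat 14 (L): throw ball3 h=7 -> lands@21:R; in-air after throw: [b2@15:R b4@16:L b1@17:R b5@20:L b3@21:R]
Beat 15 (R): throw ball2 h=4 -> lands@19:R; in-air after throw: [b4@16:L b1@17:R b2@19:R b5@20:L b3@21:R]
Beat 16 (L): throw ball4 h=6 -> lands@22:L; in-air after throw: [b1@17:R b2@19:R b5@20:L b3@21:R b4@22:L]
Ball 4: thrown@5 h=4 -> first land @9; rethrown@9 h=7 -> second land @16

Answer: 9 16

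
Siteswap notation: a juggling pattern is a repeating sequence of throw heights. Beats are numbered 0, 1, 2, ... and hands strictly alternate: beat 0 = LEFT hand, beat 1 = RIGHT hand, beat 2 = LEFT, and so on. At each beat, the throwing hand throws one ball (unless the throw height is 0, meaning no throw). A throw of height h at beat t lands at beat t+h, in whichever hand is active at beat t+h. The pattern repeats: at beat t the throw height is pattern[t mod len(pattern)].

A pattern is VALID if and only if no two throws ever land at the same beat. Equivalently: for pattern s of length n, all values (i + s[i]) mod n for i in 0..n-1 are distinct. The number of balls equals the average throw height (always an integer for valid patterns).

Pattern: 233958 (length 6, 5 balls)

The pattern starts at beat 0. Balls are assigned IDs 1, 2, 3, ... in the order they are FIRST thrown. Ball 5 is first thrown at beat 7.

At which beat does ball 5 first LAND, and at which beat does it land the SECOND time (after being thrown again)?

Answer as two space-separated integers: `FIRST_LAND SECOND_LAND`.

Answer: 10 15

Derivation:
Beat 0 (L): throw ball1 h=2 -> lands@2:L; in-air after throw: [b1@2:L]
Beat 1 (R): throw ball2 h=3 -> lands@4:L; in-air after throw: [b1@2:L b2@4:L]
Beat 2 (L): throw ball1 h=3 -> lands@5:R; in-air after throw: [b2@4:L b1@5:R]
Beat 3 (R): throw ball3 h=9 -> lands@12:L; in-air after throw: [b2@4:L b1@5:R b3@12:L]
Beat 4 (L): throw ball2 h=5 -> lands@9:R; in-air after throw: [b1@5:R b2@9:R b3@12:L]
Beat 5 (R): throw ball1 h=8 -> lands@13:R; in-air after throw: [b2@9:R b3@12:L b1@13:R]
Beat 6 (L): throw ball4 h=2 -> lands@8:L; in-air after throw: [b4@8:L b2@9:R b3@12:L b1@13:R]
Beat 7 (R): throw ball5 h=3 -> lands@10:L; in-air after throw: [b4@8:L b2@9:R b5@10:L b3@12:L b1@13:R]
Beat 8 (L): throw ball4 h=3 -> lands@11:R; in-air after throw: [b2@9:R b5@10:L b4@11:R b3@12:L b1@13:R]
Beat 9 (R): throw ball2 h=9 -> lands@18:L; in-air after throw: [b5@10:L b4@11:R b3@12:L b1@13:R b2@18:L]
Beat 10 (L): throw ball5 h=5 -> lands@15:R; in-air after throw: [b4@11:R b3@12:L b1@13:R b5@15:R b2@18:L]
Beat 11 (R): throw ball4 h=8 -> lands@19:R; in-air after throw: [b3@12:L b1@13:R b5@15:R b2@18:L b4@19:R]
Beat 12 (L): throw ball3 h=2 -> lands@14:L; in-air after throw: [b1@13:R b3@14:L b5@15:R b2@18:L b4@19:R]
Beat 13 (R): throw ball1 h=3 -> lands@16:L; in-air after throw: [b3@14:L b5@15:R b1@16:L b2@18:L b4@19:R]
Beat 14 (L): throw ball3 h=3 -> lands@17:R; in-air after throw: [b5@15:R b1@16:L b3@17:R b2@18:L b4@19:R]
Beat 15 (R): throw ball5 h=9 -> lands@24:L; in-air after throw: [b1@16:L b3@17:R b2@18:L b4@19:R b5@24:L]
Ball 5: thrown@7 h=3 -> first land @10; rethrown@10 h=5 -> second land @15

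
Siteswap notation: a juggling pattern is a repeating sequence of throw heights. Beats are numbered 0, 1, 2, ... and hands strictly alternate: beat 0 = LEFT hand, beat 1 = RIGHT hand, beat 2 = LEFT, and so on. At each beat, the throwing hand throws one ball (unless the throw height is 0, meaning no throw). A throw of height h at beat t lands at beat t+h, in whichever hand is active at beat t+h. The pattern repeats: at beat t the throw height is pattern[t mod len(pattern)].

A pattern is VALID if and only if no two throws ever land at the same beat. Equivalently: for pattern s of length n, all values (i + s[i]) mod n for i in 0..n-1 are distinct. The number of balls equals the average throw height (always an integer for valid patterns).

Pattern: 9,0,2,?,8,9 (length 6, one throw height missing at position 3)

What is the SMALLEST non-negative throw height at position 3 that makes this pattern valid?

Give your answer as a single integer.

i=0: (0 + 9) mod 6 = 3
i=1: (1 + 0) mod 6 = 1
i=2: (2 + 2) mod 6 = 4
i=3: s[i]=? (unknown)
i=4: (4 + 8) mod 6 = 0
i=5: (5 + 9) mod 6 = 2
Known residues: [0, 1, 2, 3, 4]; need a permutation of 0..5, so missing residue r = 5
Need (3 + s) mod 6 = 5; smallest s = (5 - 3) mod 6 = 2

Answer: 2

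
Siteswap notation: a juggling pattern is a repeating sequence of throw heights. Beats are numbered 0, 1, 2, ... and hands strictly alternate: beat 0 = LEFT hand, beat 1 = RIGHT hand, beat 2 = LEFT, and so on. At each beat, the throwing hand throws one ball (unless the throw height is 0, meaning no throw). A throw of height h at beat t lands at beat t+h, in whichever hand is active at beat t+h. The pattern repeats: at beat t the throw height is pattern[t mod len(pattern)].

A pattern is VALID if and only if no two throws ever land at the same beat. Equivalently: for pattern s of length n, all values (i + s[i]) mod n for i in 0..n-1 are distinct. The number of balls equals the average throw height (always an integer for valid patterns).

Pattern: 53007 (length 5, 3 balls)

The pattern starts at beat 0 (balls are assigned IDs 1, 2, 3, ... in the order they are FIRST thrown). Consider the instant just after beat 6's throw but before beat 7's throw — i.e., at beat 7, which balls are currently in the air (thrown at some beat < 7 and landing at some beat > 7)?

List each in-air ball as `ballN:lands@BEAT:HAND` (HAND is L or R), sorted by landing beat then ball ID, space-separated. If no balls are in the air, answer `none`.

Answer: ball3:lands@9:R ball1:lands@10:L ball2:lands@11:R

Derivation:
Beat 0 (L): throw ball1 h=5 -> lands@5:R; in-air after throw: [b1@5:R]
Beat 1 (R): throw ball2 h=3 -> lands@4:L; in-air after throw: [b2@4:L b1@5:R]
Beat 4 (L): throw ball2 h=7 -> lands@11:R; in-air after throw: [b1@5:R b2@11:R]
Beat 5 (R): throw ball1 h=5 -> lands@10:L; in-air after throw: [b1@10:L b2@11:R]
Beat 6 (L): throw ball3 h=3 -> lands@9:R; in-air after throw: [b3@9:R b1@10:L b2@11:R]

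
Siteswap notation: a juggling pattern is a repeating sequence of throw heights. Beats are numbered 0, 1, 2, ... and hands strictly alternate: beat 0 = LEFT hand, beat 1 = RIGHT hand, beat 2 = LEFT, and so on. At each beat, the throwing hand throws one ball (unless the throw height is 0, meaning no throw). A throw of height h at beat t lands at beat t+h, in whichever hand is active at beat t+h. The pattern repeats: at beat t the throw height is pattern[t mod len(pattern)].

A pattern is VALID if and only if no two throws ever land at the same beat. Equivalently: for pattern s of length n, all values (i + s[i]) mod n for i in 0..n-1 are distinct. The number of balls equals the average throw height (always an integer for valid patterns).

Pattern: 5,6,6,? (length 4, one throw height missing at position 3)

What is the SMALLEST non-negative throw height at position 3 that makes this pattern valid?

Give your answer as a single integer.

Answer: 3

Derivation:
i=0: (0 + 5) mod 4 = 1
i=1: (1 + 6) mod 4 = 3
i=2: (2 + 6) mod 4 = 0
i=3: s[i]=? (unknown)
Known residues: [0, 1, 3]; need a permutation of 0..3, so missing residue r = 2
Need (3 + s) mod 4 = 2; smallest s = (2 - 3) mod 4 = 3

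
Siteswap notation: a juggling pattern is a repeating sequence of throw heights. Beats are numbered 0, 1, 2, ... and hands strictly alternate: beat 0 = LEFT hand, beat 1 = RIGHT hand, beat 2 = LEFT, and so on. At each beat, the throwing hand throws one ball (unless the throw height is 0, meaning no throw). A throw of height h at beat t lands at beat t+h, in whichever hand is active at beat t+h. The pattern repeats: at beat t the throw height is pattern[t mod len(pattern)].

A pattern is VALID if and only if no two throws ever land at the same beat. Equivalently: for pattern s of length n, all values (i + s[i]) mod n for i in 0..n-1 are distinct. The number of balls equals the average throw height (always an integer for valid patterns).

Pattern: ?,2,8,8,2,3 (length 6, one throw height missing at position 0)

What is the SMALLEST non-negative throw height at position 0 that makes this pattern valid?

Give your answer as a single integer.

i=0: s[i]=? (unknown)
i=1: (1 + 2) mod 6 = 3
i=2: (2 + 8) mod 6 = 4
i=3: (3 + 8) mod 6 = 5
i=4: (4 + 2) mod 6 = 0
i=5: (5 + 3) mod 6 = 2
Known residues: [0, 2, 3, 4, 5]; need a permutation of 0..5, so missing residue r = 1
Need (0 + s) mod 6 = 1; smallest s = (1 - 0) mod 6 = 1

Answer: 1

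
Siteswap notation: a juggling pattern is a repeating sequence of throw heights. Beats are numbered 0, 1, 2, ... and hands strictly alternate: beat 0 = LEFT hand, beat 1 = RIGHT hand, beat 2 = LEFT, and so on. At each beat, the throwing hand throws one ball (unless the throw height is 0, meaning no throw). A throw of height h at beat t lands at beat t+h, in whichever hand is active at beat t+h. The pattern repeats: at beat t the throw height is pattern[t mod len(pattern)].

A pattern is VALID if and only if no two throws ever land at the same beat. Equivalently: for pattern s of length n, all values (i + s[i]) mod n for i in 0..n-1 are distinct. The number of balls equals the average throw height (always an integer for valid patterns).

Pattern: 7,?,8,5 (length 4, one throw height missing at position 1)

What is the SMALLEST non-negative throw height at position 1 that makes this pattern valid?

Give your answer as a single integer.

Answer: 0

Derivation:
i=0: (0 + 7) mod 4 = 3
i=1: s[i]=? (unknown)
i=2: (2 + 8) mod 4 = 2
i=3: (3 + 5) mod 4 = 0
Known residues: [0, 2, 3]; need a permutation of 0..3, so missing residue r = 1
Need (1 + s) mod 4 = 1; smallest s = (1 - 1) mod 4 = 0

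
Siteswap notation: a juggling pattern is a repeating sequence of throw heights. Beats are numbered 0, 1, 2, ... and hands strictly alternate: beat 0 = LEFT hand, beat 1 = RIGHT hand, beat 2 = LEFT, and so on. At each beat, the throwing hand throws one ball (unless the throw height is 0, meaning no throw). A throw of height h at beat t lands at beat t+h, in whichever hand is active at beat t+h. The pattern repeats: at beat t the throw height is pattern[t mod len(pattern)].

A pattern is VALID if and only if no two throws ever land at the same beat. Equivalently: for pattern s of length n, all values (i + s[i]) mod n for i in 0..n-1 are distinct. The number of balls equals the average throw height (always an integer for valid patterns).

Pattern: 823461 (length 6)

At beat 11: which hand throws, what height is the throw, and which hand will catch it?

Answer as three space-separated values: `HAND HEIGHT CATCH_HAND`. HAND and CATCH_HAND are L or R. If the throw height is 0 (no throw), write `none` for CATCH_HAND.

Answer: R 1 L

Derivation:
Beat 11: 11 mod 2 = 1, so hand = R
Throw height = pattern[11 mod 6] = pattern[5] = 1
Lands at beat 11+1=12, 12 mod 2 = 0, so catch hand = L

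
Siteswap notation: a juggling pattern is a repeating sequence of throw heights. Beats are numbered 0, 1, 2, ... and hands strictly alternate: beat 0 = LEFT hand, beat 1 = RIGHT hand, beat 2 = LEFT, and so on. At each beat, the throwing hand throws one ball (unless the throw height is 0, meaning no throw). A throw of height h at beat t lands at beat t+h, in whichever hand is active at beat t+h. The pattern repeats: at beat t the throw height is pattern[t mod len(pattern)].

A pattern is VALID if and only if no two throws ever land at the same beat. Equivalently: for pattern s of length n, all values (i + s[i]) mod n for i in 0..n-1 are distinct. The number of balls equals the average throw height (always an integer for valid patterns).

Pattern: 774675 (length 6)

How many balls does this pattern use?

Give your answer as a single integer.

Answer: 6

Derivation:
Pattern = [7, 7, 4, 6, 7, 5], length n = 6
  position 0: throw height = 7, running sum = 7
  position 1: throw height = 7, running sum = 14
  position 2: throw height = 4, running sum = 18
  position 3: throw height = 6, running sum = 24
  position 4: throw height = 7, running sum = 31
  position 5: throw height = 5, running sum = 36
Total sum = 36; balls = sum / n = 36 / 6 = 6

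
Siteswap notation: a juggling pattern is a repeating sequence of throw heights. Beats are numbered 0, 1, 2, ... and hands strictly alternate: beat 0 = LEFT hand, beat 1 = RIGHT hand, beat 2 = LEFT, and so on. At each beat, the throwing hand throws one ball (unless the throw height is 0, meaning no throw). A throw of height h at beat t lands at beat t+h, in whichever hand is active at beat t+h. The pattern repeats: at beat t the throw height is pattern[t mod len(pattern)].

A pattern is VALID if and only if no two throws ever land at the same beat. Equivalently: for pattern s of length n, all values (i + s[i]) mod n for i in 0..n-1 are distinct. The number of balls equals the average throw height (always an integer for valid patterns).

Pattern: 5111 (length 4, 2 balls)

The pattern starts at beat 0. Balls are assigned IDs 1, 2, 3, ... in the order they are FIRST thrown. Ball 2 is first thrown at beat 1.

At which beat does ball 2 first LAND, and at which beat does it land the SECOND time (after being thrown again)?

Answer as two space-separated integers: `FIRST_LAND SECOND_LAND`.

Beat 0 (L): throw ball1 h=5 -> lands@5:R; in-air after throw: [b1@5:R]
Beat 1 (R): throw ball2 h=1 -> lands@2:L; in-air after throw: [b2@2:L b1@5:R]
Beat 2 (L): throw ball2 h=1 -> lands@3:R; in-air after throw: [b2@3:R b1@5:R]
Beat 3 (R): throw ball2 h=1 -> lands@4:L; in-air after throw: [b2@4:L b1@5:R]
Ball 2: thrown@1 h=1 -> first land @2; rethrown@2 h=1 -> second land @3

Answer: 2 3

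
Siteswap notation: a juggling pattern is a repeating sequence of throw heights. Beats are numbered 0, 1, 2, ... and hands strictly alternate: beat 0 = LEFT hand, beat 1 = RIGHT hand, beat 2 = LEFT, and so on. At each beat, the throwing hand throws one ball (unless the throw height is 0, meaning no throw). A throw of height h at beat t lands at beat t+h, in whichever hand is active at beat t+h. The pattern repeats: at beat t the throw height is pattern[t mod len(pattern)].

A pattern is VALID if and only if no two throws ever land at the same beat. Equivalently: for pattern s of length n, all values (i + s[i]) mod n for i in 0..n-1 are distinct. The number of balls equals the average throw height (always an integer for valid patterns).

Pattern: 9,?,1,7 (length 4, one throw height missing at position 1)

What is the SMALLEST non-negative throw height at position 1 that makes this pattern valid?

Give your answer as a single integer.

Answer: 3

Derivation:
i=0: (0 + 9) mod 4 = 1
i=1: s[i]=? (unknown)
i=2: (2 + 1) mod 4 = 3
i=3: (3 + 7) mod 4 = 2
Known residues: [1, 2, 3]; need a permutation of 0..3, so missing residue r = 0
Need (1 + s) mod 4 = 0; smallest s = (0 - 1) mod 4 = 3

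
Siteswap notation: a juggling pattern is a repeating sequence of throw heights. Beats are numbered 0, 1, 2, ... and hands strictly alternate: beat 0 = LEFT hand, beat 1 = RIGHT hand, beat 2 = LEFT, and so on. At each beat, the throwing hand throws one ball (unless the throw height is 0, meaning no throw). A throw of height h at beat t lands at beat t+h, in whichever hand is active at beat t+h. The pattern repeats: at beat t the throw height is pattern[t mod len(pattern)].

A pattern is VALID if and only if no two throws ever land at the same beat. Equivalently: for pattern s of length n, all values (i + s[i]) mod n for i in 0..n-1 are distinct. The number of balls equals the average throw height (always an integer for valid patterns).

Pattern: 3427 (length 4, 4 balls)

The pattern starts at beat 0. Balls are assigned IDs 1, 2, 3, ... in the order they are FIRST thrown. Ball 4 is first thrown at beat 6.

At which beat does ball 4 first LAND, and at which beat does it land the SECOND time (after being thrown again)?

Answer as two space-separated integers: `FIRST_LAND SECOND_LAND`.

Answer: 8 11

Derivation:
Beat 0 (L): throw ball1 h=3 -> lands@3:R; in-air after throw: [b1@3:R]
Beat 1 (R): throw ball2 h=4 -> lands@5:R; in-air after throw: [b1@3:R b2@5:R]
Beat 2 (L): throw ball3 h=2 -> lands@4:L; in-air after throw: [b1@3:R b3@4:L b2@5:R]
Beat 3 (R): throw ball1 h=7 -> lands@10:L; in-air after throw: [b3@4:L b2@5:R b1@10:L]
Beat 4 (L): throw ball3 h=3 -> lands@7:R; in-air after throw: [b2@5:R b3@7:R b1@10:L]
Beat 5 (R): throw ball2 h=4 -> lands@9:R; in-air after throw: [b3@7:R b2@9:R b1@10:L]
Beat 6 (L): throw ball4 h=2 -> lands@8:L; in-air after throw: [b3@7:R b4@8:L b2@9:R b1@10:L]
Beat 7 (R): throw ball3 h=7 -> lands@14:L; in-air after throw: [b4@8:L b2@9:R b1@10:L b3@14:L]
Beat 8 (L): throw ball4 h=3 -> lands@11:R; in-air after throw: [b2@9:R b1@10:L b4@11:R b3@14:L]
Beat 9 (R): throw ball2 h=4 -> lands@13:R; in-air after throw: [b1@10:L b4@11:R b2@13:R b3@14:L]
Beat 10 (L): throw ball1 h=2 -> lands@12:L; in-air after throw: [b4@11:R b1@12:L b2@13:R b3@14:L]
Beat 11 (R): throw ball4 h=7 -> lands@18:L; in-air after throw: [b1@12:L b2@13:R b3@14:L b4@18:L]
Ball 4: thrown@6 h=2 -> first land @8; rethrown@8 h=3 -> second land @11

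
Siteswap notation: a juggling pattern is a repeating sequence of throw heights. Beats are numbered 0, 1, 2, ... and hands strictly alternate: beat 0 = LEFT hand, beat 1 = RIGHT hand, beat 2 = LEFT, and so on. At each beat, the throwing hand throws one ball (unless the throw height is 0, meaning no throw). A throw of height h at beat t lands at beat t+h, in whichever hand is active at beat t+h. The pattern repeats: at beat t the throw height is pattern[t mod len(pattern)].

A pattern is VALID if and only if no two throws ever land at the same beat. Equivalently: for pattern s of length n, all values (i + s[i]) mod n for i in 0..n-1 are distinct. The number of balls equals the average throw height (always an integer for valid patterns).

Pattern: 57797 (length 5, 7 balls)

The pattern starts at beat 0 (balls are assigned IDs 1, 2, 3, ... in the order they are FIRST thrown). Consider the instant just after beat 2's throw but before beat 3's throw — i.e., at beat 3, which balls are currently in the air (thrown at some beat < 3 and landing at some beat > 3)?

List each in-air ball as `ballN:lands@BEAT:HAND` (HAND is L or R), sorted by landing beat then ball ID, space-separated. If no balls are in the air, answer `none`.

Answer: ball1:lands@5:R ball2:lands@8:L ball3:lands@9:R

Derivation:
Beat 0 (L): throw ball1 h=5 -> lands@5:R; in-air after throw: [b1@5:R]
Beat 1 (R): throw ball2 h=7 -> lands@8:L; in-air after throw: [b1@5:R b2@8:L]
Beat 2 (L): throw ball3 h=7 -> lands@9:R; in-air after throw: [b1@5:R b2@8:L b3@9:R]
Beat 3 (R): throw ball4 h=9 -> lands@12:L; in-air after throw: [b1@5:R b2@8:L b3@9:R b4@12:L]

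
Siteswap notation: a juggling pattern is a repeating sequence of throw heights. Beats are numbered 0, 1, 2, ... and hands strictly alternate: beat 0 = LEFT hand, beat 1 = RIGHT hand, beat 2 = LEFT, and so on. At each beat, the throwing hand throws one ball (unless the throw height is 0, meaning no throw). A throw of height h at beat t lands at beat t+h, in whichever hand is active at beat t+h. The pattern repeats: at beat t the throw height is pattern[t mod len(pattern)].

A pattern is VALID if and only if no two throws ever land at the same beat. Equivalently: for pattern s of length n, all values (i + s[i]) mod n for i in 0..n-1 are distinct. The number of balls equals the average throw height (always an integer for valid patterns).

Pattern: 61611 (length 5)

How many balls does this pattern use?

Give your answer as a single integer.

Answer: 3

Derivation:
Pattern = [6, 1, 6, 1, 1], length n = 5
  position 0: throw height = 6, running sum = 6
  position 1: throw height = 1, running sum = 7
  position 2: throw height = 6, running sum = 13
  position 3: throw height = 1, running sum = 14
  position 4: throw height = 1, running sum = 15
Total sum = 15; balls = sum / n = 15 / 5 = 3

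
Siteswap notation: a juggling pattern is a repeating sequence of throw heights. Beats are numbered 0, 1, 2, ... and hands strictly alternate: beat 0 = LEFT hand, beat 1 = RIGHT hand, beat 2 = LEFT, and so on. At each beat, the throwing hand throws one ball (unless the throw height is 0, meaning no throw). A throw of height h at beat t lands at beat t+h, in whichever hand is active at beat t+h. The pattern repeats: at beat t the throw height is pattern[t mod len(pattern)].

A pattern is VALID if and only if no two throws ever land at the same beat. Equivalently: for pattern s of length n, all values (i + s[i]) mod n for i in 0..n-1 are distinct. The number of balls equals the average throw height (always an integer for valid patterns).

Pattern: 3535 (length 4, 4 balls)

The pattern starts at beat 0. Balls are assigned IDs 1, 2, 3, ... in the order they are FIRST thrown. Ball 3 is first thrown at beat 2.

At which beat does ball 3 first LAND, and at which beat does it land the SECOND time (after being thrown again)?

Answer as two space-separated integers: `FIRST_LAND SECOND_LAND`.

Answer: 5 10

Derivation:
Beat 0 (L): throw ball1 h=3 -> lands@3:R; in-air after throw: [b1@3:R]
Beat 1 (R): throw ball2 h=5 -> lands@6:L; in-air after throw: [b1@3:R b2@6:L]
Beat 2 (L): throw ball3 h=3 -> lands@5:R; in-air after throw: [b1@3:R b3@5:R b2@6:L]
Beat 3 (R): throw ball1 h=5 -> lands@8:L; in-air after throw: [b3@5:R b2@6:L b1@8:L]
Beat 4 (L): throw ball4 h=3 -> lands@7:R; in-air after throw: [b3@5:R b2@6:L b4@7:R b1@8:L]
Beat 5 (R): throw ball3 h=5 -> lands@10:L; in-air after throw: [b2@6:L b4@7:R b1@8:L b3@10:L]
Beat 6 (L): throw ball2 h=3 -> lands@9:R; in-air after throw: [b4@7:R b1@8:L b2@9:R b3@10:L]
Beat 7 (R): throw ball4 h=5 -> lands@12:L; in-air after throw: [b1@8:L b2@9:R b3@10:L b4@12:L]
Beat 8 (L): throw ball1 h=3 -> lands@11:R; in-air after throw: [b2@9:R b3@10:L b1@11:R b4@12:L]
Beat 9 (R): throw ball2 h=5 -> lands@14:L; in-air after throw: [b3@10:L b1@11:R b4@12:L b2@14:L]
Beat 10 (L): throw ball3 h=3 -> lands@13:R; in-air after throw: [b1@11:R b4@12:L b3@13:R b2@14:L]
Ball 3: thrown@2 h=3 -> first land @5; rethrown@5 h=5 -> second land @10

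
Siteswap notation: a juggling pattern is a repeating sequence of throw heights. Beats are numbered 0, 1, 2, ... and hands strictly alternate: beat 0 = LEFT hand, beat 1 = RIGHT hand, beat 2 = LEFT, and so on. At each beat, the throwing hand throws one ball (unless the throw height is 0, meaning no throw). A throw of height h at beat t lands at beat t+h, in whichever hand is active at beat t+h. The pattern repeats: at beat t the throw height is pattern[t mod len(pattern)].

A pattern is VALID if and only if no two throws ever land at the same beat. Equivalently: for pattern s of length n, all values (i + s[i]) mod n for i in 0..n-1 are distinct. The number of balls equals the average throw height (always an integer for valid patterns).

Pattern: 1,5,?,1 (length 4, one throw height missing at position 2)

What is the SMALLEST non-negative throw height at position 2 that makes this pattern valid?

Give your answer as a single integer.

Answer: 1

Derivation:
i=0: (0 + 1) mod 4 = 1
i=1: (1 + 5) mod 4 = 2
i=2: s[i]=? (unknown)
i=3: (3 + 1) mod 4 = 0
Known residues: [0, 1, 2]; need a permutation of 0..3, so missing residue r = 3
Need (2 + s) mod 4 = 3; smallest s = (3 - 2) mod 4 = 1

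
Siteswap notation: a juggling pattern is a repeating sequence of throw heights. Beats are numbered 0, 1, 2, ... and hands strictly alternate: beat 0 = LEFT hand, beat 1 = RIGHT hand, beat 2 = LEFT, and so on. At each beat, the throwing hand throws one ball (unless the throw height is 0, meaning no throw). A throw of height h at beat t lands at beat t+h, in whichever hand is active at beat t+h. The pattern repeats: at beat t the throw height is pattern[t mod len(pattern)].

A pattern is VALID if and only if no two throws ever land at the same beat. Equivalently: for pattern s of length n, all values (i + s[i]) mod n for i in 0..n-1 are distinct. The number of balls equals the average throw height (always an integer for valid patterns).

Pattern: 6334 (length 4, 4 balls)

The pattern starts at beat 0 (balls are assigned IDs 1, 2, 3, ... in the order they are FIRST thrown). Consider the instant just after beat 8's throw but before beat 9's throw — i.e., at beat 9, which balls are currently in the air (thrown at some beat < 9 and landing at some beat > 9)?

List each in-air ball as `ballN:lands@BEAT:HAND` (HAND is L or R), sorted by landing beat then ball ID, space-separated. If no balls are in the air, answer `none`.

Beat 0 (L): throw ball1 h=6 -> lands@6:L; in-air after throw: [b1@6:L]
Beat 1 (R): throw ball2 h=3 -> lands@4:L; in-air after throw: [b2@4:L b1@6:L]
Beat 2 (L): throw ball3 h=3 -> lands@5:R; in-air after throw: [b2@4:L b3@5:R b1@6:L]
Beat 3 (R): throw ball4 h=4 -> lands@7:R; in-air after throw: [b2@4:L b3@5:R b1@6:L b4@7:R]
Beat 4 (L): throw ball2 h=6 -> lands@10:L; in-air after throw: [b3@5:R b1@6:L b4@7:R b2@10:L]
Beat 5 (R): throw ball3 h=3 -> lands@8:L; in-air after throw: [b1@6:L b4@7:R b3@8:L b2@10:L]
Beat 6 (L): throw ball1 h=3 -> lands@9:R; in-air after throw: [b4@7:R b3@8:L b1@9:R b2@10:L]
Beat 7 (R): throw ball4 h=4 -> lands@11:R; in-air after throw: [b3@8:L b1@9:R b2@10:L b4@11:R]
Beat 8 (L): throw ball3 h=6 -> lands@14:L; in-air after throw: [b1@9:R b2@10:L b4@11:R b3@14:L]
Beat 9 (R): throw ball1 h=3 -> lands@12:L; in-air after throw: [b2@10:L b4@11:R b1@12:L b3@14:L]

Answer: ball2:lands@10:L ball4:lands@11:R ball3:lands@14:L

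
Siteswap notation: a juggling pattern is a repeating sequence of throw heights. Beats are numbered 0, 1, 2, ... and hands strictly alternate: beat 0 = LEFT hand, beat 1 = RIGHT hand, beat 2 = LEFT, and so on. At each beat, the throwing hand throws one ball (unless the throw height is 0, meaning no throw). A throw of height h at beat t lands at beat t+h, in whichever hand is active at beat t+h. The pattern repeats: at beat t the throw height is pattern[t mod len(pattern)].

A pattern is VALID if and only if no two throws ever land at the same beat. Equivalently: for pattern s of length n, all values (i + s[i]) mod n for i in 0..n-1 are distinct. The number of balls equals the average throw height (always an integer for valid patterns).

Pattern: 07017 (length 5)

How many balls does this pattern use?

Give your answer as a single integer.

Pattern = [0, 7, 0, 1, 7], length n = 5
  position 0: throw height = 0, running sum = 0
  position 1: throw height = 7, running sum = 7
  position 2: throw height = 0, running sum = 7
  position 3: throw height = 1, running sum = 8
  position 4: throw height = 7, running sum = 15
Total sum = 15; balls = sum / n = 15 / 5 = 3

Answer: 3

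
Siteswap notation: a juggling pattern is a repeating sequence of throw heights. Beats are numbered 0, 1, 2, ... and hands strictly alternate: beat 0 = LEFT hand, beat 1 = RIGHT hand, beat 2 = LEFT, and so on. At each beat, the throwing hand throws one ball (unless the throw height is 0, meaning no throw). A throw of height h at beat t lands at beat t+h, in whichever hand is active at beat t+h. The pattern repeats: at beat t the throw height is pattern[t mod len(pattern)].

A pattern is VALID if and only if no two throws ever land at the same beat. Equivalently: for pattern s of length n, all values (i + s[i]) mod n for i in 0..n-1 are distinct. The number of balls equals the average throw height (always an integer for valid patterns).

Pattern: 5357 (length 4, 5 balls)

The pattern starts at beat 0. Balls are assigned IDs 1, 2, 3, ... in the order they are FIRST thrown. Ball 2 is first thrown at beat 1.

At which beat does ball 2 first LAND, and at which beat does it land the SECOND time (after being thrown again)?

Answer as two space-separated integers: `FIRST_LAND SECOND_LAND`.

Answer: 4 9

Derivation:
Beat 0 (L): throw ball1 h=5 -> lands@5:R; in-air after throw: [b1@5:R]
Beat 1 (R): throw ball2 h=3 -> lands@4:L; in-air after throw: [b2@4:L b1@5:R]
Beat 2 (L): throw ball3 h=5 -> lands@7:R; in-air after throw: [b2@4:L b1@5:R b3@7:R]
Beat 3 (R): throw ball4 h=7 -> lands@10:L; in-air after throw: [b2@4:L b1@5:R b3@7:R b4@10:L]
Beat 4 (L): throw ball2 h=5 -> lands@9:R; in-air after throw: [b1@5:R b3@7:R b2@9:R b4@10:L]
Beat 5 (R): throw ball1 h=3 -> lands@8:L; in-air after throw: [b3@7:R b1@8:L b2@9:R b4@10:L]
Beat 6 (L): throw ball5 h=5 -> lands@11:R; in-air after throw: [b3@7:R b1@8:L b2@9:R b4@10:L b5@11:R]
Beat 7 (R): throw ball3 h=7 -> lands@14:L; in-air after throw: [b1@8:L b2@9:R b4@10:L b5@11:R b3@14:L]
Beat 8 (L): throw ball1 h=5 -> lands@13:R; in-air after throw: [b2@9:R b4@10:L b5@11:R b1@13:R b3@14:L]
Beat 9 (R): throw ball2 h=3 -> lands@12:L; in-air after throw: [b4@10:L b5@11:R b2@12:L b1@13:R b3@14:L]
Ball 2: thrown@1 h=3 -> first land @4; rethrown@4 h=5 -> second land @9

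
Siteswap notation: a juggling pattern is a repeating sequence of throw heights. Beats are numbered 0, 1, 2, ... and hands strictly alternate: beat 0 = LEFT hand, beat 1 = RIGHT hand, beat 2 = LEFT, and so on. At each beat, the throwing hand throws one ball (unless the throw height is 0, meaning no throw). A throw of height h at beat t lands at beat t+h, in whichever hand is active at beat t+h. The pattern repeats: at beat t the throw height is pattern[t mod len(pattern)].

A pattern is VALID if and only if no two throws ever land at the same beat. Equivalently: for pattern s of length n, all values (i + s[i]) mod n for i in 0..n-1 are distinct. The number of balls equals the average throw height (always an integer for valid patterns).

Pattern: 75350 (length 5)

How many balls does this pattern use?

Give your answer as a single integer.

Answer: 4

Derivation:
Pattern = [7, 5, 3, 5, 0], length n = 5
  position 0: throw height = 7, running sum = 7
  position 1: throw height = 5, running sum = 12
  position 2: throw height = 3, running sum = 15
  position 3: throw height = 5, running sum = 20
  position 4: throw height = 0, running sum = 20
Total sum = 20; balls = sum / n = 20 / 5 = 4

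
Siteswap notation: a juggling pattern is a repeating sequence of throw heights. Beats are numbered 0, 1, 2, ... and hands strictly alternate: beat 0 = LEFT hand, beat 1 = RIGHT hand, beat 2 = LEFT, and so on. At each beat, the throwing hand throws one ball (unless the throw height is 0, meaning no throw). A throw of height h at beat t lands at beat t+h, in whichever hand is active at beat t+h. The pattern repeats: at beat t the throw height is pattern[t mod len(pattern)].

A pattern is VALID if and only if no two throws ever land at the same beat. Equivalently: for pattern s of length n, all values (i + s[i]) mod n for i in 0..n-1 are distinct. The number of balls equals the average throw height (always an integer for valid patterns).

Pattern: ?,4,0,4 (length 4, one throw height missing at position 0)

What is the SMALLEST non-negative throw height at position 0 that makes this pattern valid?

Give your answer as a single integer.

i=0: s[i]=? (unknown)
i=1: (1 + 4) mod 4 = 1
i=2: (2 + 0) mod 4 = 2
i=3: (3 + 4) mod 4 = 3
Known residues: [1, 2, 3]; need a permutation of 0..3, so missing residue r = 0
Need (0 + s) mod 4 = 0; smallest s = (0 - 0) mod 4 = 0

Answer: 0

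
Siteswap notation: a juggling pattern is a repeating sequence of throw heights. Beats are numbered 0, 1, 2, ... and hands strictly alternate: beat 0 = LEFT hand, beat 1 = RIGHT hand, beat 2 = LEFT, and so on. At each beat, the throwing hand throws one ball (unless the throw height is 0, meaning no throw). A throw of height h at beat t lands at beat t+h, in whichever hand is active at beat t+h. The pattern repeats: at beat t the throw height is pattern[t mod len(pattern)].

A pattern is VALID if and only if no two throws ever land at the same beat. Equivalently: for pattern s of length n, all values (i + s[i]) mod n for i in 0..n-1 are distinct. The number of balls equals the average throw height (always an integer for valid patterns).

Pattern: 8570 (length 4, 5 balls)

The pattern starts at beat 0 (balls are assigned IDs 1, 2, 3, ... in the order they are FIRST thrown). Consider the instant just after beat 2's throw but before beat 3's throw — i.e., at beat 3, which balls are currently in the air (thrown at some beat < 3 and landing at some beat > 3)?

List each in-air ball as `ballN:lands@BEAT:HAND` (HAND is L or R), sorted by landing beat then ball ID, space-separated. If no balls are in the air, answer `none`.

Beat 0 (L): throw ball1 h=8 -> lands@8:L; in-air after throw: [b1@8:L]
Beat 1 (R): throw ball2 h=5 -> lands@6:L; in-air after throw: [b2@6:L b1@8:L]
Beat 2 (L): throw ball3 h=7 -> lands@9:R; in-air after throw: [b2@6:L b1@8:L b3@9:R]

Answer: ball2:lands@6:L ball1:lands@8:L ball3:lands@9:R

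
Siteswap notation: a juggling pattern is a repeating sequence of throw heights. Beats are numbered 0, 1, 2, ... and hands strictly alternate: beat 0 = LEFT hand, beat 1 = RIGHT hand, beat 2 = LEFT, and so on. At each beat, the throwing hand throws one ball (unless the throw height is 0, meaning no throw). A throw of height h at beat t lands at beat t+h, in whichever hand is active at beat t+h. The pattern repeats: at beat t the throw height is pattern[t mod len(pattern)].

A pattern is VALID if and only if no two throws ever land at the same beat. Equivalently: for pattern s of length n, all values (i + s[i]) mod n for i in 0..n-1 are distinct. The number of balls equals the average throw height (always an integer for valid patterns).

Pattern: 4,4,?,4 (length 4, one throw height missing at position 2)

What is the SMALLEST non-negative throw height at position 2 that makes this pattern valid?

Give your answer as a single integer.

Answer: 0

Derivation:
i=0: (0 + 4) mod 4 = 0
i=1: (1 + 4) mod 4 = 1
i=2: s[i]=? (unknown)
i=3: (3 + 4) mod 4 = 3
Known residues: [0, 1, 3]; need a permutation of 0..3, so missing residue r = 2
Need (2 + s) mod 4 = 2; smallest s = (2 - 2) mod 4 = 0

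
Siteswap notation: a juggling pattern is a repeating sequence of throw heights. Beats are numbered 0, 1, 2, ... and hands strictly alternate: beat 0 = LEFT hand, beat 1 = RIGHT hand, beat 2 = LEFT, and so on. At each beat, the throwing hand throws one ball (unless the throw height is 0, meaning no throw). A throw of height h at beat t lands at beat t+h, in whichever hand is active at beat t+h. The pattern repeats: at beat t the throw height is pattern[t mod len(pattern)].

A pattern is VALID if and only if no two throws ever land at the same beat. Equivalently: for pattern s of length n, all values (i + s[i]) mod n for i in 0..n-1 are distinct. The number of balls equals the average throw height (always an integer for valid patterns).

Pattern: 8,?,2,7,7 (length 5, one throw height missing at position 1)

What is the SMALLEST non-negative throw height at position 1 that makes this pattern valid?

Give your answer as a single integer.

i=0: (0 + 8) mod 5 = 3
i=1: s[i]=? (unknown)
i=2: (2 + 2) mod 5 = 4
i=3: (3 + 7) mod 5 = 0
i=4: (4 + 7) mod 5 = 1
Known residues: [0, 1, 3, 4]; need a permutation of 0..4, so missing residue r = 2
Need (1 + s) mod 5 = 2; smallest s = (2 - 1) mod 5 = 1

Answer: 1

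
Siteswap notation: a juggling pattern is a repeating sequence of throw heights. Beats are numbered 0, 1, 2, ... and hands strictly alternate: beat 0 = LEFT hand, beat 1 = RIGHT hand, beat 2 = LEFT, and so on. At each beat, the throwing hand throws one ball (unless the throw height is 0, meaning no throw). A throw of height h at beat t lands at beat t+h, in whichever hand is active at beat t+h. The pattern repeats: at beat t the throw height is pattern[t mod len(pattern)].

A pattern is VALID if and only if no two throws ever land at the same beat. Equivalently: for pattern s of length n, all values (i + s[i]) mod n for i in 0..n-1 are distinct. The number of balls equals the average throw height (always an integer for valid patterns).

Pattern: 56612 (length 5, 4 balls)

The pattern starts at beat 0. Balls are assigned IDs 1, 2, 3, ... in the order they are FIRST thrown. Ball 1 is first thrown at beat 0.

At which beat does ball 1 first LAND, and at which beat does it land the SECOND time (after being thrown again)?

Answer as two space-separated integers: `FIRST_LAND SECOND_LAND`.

Answer: 5 10

Derivation:
Beat 0 (L): throw ball1 h=5 -> lands@5:R; in-air after throw: [b1@5:R]
Beat 1 (R): throw ball2 h=6 -> lands@7:R; in-air after throw: [b1@5:R b2@7:R]
Beat 2 (L): throw ball3 h=6 -> lands@8:L; in-air after throw: [b1@5:R b2@7:R b3@8:L]
Beat 3 (R): throw ball4 h=1 -> lands@4:L; in-air after throw: [b4@4:L b1@5:R b2@7:R b3@8:L]
Beat 4 (L): throw ball4 h=2 -> lands@6:L; in-air after throw: [b1@5:R b4@6:L b2@7:R b3@8:L]
Beat 5 (R): throw ball1 h=5 -> lands@10:L; in-air after throw: [b4@6:L b2@7:R b3@8:L b1@10:L]
Beat 6 (L): throw ball4 h=6 -> lands@12:L; in-air after throw: [b2@7:R b3@8:L b1@10:L b4@12:L]
Beat 7 (R): throw ball2 h=6 -> lands@13:R; in-air after throw: [b3@8:L b1@10:L b4@12:L b2@13:R]
Beat 8 (L): throw ball3 h=1 -> lands@9:R; in-air after throw: [b3@9:R b1@10:L b4@12:L b2@13:R]
Beat 9 (R): throw ball3 h=2 -> lands@11:R; in-air after throw: [b1@10:L b3@11:R b4@12:L b2@13:R]
Beat 10 (L): throw ball1 h=5 -> lands@15:R; in-air after throw: [b3@11:R b4@12:L b2@13:R b1@15:R]
Ball 1: thrown@0 h=5 -> first land @5; rethrown@5 h=5 -> second land @10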